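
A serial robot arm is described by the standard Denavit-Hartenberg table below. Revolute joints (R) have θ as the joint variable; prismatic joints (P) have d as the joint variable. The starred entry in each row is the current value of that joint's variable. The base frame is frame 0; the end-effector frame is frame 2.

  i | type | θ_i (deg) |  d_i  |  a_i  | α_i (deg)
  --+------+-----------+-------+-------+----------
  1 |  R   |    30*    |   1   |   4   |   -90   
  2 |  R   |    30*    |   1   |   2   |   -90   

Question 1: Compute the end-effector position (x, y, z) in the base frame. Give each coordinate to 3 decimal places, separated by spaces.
after link 1: o_1 = (3.4641, 2.0000, 1.0000)
after link 2: o_2 = (4.4641, 3.7321, 0.0000)

4.464 3.732 0.000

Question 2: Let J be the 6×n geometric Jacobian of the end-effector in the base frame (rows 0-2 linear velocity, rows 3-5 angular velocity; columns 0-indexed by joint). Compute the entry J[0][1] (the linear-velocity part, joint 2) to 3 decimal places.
-0.866

axis z_1 = (-0.5000,0.8660,0.0000); lever o_n−o_1 = (1.0000,1.7321,-1.0000)
cross product → J_v[:, 1] = (-0.8660,-0.5000,-1.7321)
J_ω[:, 1] = z_1
entry J[0][1] = -0.8660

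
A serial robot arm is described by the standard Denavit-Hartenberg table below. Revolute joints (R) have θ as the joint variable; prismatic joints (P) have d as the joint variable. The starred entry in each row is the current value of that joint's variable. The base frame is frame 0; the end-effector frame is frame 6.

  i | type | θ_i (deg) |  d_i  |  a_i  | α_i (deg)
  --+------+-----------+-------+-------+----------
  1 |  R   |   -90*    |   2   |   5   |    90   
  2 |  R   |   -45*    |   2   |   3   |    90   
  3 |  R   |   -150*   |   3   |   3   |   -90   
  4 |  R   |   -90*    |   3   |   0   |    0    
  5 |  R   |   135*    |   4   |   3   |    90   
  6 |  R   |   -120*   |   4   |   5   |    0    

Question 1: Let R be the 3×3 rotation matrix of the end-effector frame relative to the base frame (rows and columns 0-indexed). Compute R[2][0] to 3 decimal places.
-0.160

End-effector x-axis (col 0 of R) = (-0.9268,0.3397,-0.1603)
R[2][0] = -0.1603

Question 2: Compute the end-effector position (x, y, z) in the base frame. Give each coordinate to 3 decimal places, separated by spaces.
3.403 -0.408 -1.151

after link 1: o_1 = (0.0000, -5.0000, 2.0000)
after link 2: o_2 = (-2.0000, -7.1213, -0.1213)
after link 3: o_3 = (-0.5000, -3.1629, -0.4055)
after link 4: o_4 = (2.0981, -4.2235, -1.4662)
after link 5: o_5 = (6.6228, -5.8387, -0.0814)
after link 6: o_6 = (3.4032, -0.4083, -1.1509)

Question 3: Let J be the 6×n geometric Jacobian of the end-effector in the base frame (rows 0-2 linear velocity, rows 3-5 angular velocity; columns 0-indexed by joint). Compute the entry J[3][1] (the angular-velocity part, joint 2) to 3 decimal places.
axis z_1 = (-1.0000,-0.0000,0.0000); lever o_n−o_1 = (3.4032,4.5917,-3.1509)
cross product → J_v[:, 1] = (-0.0000,-3.1509,-4.5917)
J_ω[:, 1] = z_1
entry J[3][1] = -1.0000

-1.000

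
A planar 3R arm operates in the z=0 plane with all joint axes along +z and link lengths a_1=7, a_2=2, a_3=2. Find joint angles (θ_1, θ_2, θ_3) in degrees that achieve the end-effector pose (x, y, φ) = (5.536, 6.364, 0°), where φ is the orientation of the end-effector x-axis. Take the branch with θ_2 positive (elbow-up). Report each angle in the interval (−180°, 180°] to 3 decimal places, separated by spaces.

wrist centre = target − a_3·(cos φ, sin φ) = (3.5360, 6.3640)
cos θ_2 = (53.0038−7²−2²)/(2·7·2) = 0.0001; θ_2 = 89.9922° (elbow-up)
β = atan2(6.3640,3.5360) = 60.9423°; ψ = atan2(2.0000,7.0003) = 15.9448°
θ_1 = β − ψ = 44.9975°
θ_3 = φ − θ_1 − θ_2 = -134.9898° (wrapped to (-180°,180°])

44.998 89.992 -134.990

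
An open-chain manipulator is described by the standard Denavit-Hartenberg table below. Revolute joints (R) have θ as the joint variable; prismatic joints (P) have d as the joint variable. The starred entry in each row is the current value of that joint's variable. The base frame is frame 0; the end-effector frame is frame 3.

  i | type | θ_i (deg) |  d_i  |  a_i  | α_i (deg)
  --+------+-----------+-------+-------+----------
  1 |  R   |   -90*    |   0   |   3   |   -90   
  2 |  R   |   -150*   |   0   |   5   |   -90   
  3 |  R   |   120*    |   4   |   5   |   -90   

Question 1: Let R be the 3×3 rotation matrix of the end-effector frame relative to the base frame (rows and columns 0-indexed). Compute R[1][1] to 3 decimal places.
0.500

End-effector y-axis (col 1 of R) = (-0.0000,0.5000,-0.8660)
R[1][1] = 0.5000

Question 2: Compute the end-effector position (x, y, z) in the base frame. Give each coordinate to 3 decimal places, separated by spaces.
after link 1: o_1 = (0.0000, -3.0000, 0.0000)
after link 2: o_2 = (-0.0000, 1.3301, 2.5000)
after link 3: o_3 = (-4.3301, -2.8349, 4.7141)

-4.330 -2.835 4.714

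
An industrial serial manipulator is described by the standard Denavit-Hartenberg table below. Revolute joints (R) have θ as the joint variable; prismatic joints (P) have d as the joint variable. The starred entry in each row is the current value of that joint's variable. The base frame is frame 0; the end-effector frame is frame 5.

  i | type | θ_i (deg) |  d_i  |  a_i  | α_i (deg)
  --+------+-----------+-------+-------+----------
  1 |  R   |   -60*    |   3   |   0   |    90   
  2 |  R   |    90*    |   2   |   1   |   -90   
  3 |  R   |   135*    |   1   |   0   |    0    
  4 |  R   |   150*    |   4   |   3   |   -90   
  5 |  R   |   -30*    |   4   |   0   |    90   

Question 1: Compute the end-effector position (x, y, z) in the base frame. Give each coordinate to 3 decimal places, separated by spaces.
after link 1: o_1 = (0.0000, 0.0000, 3.0000)
after link 2: o_2 = (-1.7321, -1.0000, 4.0000)
after link 3: o_3 = (-2.2321, -0.1340, 4.0000)
after link 4: o_4 = (-6.7416, 1.8812, 4.7765)
after link 5: o_5 = (-5.8450, 2.3989, 8.6402)

-5.845 2.399 8.640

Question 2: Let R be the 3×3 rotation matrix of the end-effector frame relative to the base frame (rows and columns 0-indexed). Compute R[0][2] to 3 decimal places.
-0.015

End-effector z-axis (col 2 of R) = (-0.0148,0.9915,-0.1294)
R[0][2] = -0.0148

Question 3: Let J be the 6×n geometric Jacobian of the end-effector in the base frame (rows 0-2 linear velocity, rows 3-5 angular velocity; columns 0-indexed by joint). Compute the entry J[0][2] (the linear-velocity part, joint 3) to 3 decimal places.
axis z_2 = (-0.5000,0.8660,0.0000); lever o_n−o_2 = (-4.1130,3.3989,4.6402)
cross product → J_v[:, 2] = (4.0185,2.3201,1.8625)
J_ω[:, 2] = z_2
entry J[0][2] = 4.0185

4.018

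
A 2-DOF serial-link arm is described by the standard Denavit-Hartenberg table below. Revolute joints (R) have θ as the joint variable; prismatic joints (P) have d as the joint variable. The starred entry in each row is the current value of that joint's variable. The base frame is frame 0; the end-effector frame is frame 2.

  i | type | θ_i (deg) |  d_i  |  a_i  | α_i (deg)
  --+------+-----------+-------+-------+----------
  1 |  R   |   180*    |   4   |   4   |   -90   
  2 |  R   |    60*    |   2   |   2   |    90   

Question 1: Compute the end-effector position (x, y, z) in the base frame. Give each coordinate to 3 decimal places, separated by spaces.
-5.000 -2.000 2.268

after link 1: o_1 = (-4.0000, 0.0000, 4.0000)
after link 2: o_2 = (-5.0000, -2.0000, 2.2679)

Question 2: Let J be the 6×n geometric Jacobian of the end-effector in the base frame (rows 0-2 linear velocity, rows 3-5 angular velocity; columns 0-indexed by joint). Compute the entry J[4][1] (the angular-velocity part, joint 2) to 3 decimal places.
-1.000

axis z_1 = (-0.0000,-1.0000,0.0000); lever o_n−o_1 = (-1.0000,-2.0000,-1.7321)
cross product → J_v[:, 1] = (1.7321,-0.0000,-1.0000)
J_ω[:, 1] = z_1
entry J[4][1] = -1.0000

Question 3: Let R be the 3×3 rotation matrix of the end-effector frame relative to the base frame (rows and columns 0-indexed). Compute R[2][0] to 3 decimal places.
-0.866

End-effector x-axis (col 0 of R) = (-0.5000,0.0000,-0.8660)
R[2][0] = -0.8660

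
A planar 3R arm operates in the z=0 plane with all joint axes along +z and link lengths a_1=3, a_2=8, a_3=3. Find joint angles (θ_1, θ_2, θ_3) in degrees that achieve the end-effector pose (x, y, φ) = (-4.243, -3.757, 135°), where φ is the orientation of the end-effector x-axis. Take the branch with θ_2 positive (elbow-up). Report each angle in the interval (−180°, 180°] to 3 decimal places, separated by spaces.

134.990 135.005 -134.995

wrist centre = target − a_3·(cos φ, sin φ) = (-2.1217, -5.8783)
cos θ_2 = (39.0562−3²−8²)/(2·3·8) = -0.7072; θ_2 = 135.0046° (elbow-up)
β = atan2(-5.8783,-2.1217) = -109.8462°; ψ = atan2(5.6564,-2.6573) = 115.1635°
θ_1 = β − ψ = -225.0097°
θ_3 = φ − θ_1 − θ_2 = -134.9949° (wrapped to (-180°,180°])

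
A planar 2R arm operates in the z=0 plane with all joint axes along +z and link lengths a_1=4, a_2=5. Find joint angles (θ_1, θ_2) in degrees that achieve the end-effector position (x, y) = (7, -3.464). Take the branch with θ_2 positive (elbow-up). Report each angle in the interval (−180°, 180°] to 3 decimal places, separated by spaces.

cos θ_2 = (60.9993−4²−5²)/(2·4·5) = 0.5000; θ_2 = 60.0012° (elbow-up)
β = atan2(-3.4640,7.0000) = -26.3288°; ψ = atan2(4.3302,6.4999) = 33.6712°
θ_1 = β − ψ = -60.0000°

-60.000 60.001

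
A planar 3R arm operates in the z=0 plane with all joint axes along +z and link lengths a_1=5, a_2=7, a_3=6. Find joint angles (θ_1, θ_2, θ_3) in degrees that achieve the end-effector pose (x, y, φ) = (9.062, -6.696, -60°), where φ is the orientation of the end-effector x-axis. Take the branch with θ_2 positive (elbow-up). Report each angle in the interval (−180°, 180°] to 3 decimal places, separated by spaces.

-90.001 120.002 -90.001

wrist centre = target − a_3·(cos φ, sin φ) = (6.0620, -1.4998)
cos θ_2 = (38.9974−5²−7²)/(2·5·7) = -0.5000; θ_2 = 120.0025° (elbow-up)
β = atan2(-1.4998,6.0620) = -13.8969°; ψ = atan2(6.0620,1.4997) = 76.1041°
θ_1 = β − ψ = -90.0010°
θ_3 = φ − θ_1 − θ_2 = -90.0014° (wrapped to (-180°,180°])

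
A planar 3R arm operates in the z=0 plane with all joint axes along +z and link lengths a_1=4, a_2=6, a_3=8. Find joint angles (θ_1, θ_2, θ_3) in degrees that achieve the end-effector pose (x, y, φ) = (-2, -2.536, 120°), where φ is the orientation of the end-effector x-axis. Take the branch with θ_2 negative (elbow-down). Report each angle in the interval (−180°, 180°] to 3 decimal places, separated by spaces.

wrist centre = target − a_3·(cos φ, sin φ) = (2.0000, -9.4642)
cos θ_2 = (93.5711−4²−6²)/(2·4·6) = 0.8661; θ_2 = -29.9954° (elbow-down)
β = atan2(-9.4642,2.0000) = -78.0677°; ψ = atan2(-2.9996,9.1964) = -18.0648°
θ_1 = β − ψ = -60.0029°
θ_3 = φ − θ_1 − θ_2 = -150.0017° (wrapped to (-180°,180°])

-60.003 -29.995 -150.002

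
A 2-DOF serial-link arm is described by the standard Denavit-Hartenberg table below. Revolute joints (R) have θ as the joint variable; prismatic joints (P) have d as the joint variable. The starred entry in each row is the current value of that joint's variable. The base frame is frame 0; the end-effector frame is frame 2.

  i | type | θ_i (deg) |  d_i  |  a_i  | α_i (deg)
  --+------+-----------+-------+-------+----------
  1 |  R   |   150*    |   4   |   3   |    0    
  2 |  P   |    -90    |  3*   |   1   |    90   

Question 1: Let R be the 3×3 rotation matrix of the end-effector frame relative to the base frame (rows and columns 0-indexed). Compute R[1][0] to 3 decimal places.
0.866

End-effector x-axis (col 0 of R) = (0.5000,0.8660,0.0000)
R[1][0] = 0.8660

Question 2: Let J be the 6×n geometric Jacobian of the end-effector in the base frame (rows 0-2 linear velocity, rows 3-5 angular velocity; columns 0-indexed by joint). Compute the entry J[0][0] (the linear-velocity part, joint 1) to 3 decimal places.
-2.366

axis z_0 = ẑ; lever o_n−o_0 = (-2.0981,2.3660,7.0000)
cross product → J_v[:, 0] = (-2.3660,-2.0981,0.0000)
J_ω[:, 0] = z_0
entry J[0][0] = -2.3660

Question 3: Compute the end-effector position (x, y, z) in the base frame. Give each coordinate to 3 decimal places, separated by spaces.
after link 1: o_1 = (-2.5981, 1.5000, 4.0000)
after link 2: o_2 = (-2.0981, 2.3660, 7.0000)

-2.098 2.366 7.000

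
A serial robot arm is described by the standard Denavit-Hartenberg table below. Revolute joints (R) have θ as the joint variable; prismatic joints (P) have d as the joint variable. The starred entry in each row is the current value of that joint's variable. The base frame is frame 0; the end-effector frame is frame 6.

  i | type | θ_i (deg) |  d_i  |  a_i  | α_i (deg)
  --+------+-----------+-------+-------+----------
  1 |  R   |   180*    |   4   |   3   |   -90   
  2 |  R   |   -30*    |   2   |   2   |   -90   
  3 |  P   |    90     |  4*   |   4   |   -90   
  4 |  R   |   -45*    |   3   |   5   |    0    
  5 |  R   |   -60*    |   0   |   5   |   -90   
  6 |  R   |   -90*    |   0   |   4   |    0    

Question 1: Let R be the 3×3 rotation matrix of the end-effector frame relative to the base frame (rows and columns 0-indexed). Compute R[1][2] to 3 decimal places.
0.966

End-effector z-axis (col 2 of R) = (-0.1294,0.9659,-0.2241)
R[1][2] = 0.9659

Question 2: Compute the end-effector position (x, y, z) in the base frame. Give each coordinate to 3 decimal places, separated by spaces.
-4.852 4.241 -9.209

after link 1: o_1 = (-3.0000, 0.0000, 4.0000)
after link 2: o_2 = (-4.7321, -2.0000, 5.0000)
after link 3: o_3 = (-6.7321, 2.0000, 1.5359)
after link 4: o_4 = (-5.9017, 5.5355, -3.0260)
after link 5: o_5 = (-8.3166, 4.2414, -7.2085)
after link 6: o_6 = (-4.8525, 4.2414, -9.2085)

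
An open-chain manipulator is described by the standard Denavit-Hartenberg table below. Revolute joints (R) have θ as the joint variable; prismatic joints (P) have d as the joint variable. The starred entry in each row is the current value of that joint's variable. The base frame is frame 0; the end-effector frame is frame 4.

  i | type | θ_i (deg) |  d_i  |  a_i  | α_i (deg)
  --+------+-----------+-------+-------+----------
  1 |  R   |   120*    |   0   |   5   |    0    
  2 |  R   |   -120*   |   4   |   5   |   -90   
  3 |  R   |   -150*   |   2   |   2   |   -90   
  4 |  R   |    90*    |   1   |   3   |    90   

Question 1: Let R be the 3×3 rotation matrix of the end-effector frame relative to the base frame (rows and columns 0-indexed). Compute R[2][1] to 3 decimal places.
End-effector y-axis (col 1 of R) = (0.5000,0.0000,0.8660)
R[2][1] = 0.8660

0.866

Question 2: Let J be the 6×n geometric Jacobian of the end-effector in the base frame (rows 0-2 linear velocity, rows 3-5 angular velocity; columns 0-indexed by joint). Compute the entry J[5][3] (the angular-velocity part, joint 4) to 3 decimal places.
0.866

axis z_3 = (0.5000,0.0000,0.8660); lever o_n−o_3 = (0.5000,-3.0000,0.8660)
cross product → J_v[:, 3] = (2.5981,0.0000,-1.5000)
J_ω[:, 3] = z_3
entry J[5][3] = 0.8660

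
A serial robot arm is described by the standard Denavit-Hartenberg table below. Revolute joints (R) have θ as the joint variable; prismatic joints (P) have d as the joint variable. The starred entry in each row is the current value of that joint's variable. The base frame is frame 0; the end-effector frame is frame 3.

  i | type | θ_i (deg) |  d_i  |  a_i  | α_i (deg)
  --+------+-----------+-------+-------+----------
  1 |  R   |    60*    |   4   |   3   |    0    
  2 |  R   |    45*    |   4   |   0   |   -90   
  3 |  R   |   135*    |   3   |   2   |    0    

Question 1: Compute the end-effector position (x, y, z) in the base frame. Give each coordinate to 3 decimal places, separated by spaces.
after link 1: o_1 = (1.5000, 2.5981, 4.0000)
after link 2: o_2 = (1.5000, 2.5981, 8.0000)
after link 3: o_3 = (-1.0318, 0.4556, 6.5858)

-1.032 0.456 6.586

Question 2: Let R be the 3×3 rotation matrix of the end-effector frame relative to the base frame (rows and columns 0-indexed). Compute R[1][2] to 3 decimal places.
-0.259

End-effector z-axis (col 2 of R) = (-0.9659,-0.2588,0.0000)
R[1][2] = -0.2588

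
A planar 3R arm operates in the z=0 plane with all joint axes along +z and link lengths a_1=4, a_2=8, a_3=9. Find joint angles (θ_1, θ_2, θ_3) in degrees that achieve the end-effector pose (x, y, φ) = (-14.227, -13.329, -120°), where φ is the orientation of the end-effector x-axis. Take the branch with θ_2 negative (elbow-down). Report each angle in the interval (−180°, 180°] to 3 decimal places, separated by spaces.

-119.993 -45.008 45.001

wrist centre = target − a_3·(cos φ, sin φ) = (-9.7270, -5.5348)
cos θ_2 = (125.2482−4²−8²)/(2·4·8) = 0.7070; θ_2 = -45.0084° (elbow-down)
β = atan2(-5.5348,-9.7270) = -150.3596°; ψ = atan2(-5.6577,9.6560) = -30.3670°
θ_1 = β − ψ = -119.9927°
θ_3 = φ − θ_1 − θ_2 = 45.0010° (wrapped to (-180°,180°])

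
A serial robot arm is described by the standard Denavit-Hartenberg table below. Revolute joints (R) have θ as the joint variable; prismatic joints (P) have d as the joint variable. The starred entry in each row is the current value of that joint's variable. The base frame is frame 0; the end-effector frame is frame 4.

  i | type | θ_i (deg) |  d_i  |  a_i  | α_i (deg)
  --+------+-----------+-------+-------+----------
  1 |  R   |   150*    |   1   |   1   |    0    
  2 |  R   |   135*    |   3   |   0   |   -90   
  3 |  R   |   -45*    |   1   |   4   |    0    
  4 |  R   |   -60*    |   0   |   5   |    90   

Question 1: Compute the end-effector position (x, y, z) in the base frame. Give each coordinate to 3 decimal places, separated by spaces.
0.497 -0.723 11.658

after link 1: o_1 = (-0.8660, 0.5000, 1.0000)
after link 2: o_2 = (-0.8660, 0.5000, 4.0000)
after link 3: o_3 = (0.8320, -1.9732, 6.8284)
after link 4: o_4 = (0.4970, -0.7232, 11.6581)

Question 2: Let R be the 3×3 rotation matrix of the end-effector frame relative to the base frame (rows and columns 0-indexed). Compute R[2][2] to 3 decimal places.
-0.259

End-effector z-axis (col 2 of R) = (-0.2500,0.9330,-0.2588)
R[2][2] = -0.2588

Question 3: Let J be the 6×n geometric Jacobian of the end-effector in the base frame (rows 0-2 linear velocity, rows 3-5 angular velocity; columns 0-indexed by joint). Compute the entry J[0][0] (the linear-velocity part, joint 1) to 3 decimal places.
0.723

axis z_0 = ẑ; lever o_n−o_0 = (0.4970,-0.7232,11.6581)
cross product → J_v[:, 0] = (0.7232,0.4970,-0.0000)
J_ω[:, 0] = z_0
entry J[0][0] = 0.7232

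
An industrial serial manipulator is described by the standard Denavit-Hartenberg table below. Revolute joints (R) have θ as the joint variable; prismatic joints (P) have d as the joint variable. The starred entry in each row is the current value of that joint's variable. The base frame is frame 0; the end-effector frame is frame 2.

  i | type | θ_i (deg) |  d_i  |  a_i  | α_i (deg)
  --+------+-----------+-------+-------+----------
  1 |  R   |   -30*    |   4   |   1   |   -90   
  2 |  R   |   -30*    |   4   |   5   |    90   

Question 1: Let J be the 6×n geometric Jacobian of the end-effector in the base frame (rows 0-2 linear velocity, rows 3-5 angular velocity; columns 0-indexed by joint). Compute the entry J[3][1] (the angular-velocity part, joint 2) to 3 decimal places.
0.500

axis z_1 = (0.5000,0.8660,0.0000); lever o_n−o_1 = (5.7500,1.2990,2.5000)
cross product → J_v[:, 1] = (2.1651,-1.2500,-4.3301)
J_ω[:, 1] = z_1
entry J[3][1] = 0.5000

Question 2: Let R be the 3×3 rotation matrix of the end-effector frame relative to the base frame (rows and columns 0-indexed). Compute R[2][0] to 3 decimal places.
End-effector x-axis (col 0 of R) = (0.7500,-0.4330,0.5000)
R[2][0] = 0.5000

0.500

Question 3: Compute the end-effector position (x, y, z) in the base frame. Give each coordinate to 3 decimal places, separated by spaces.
6.616 0.799 6.500

after link 1: o_1 = (0.8660, -0.5000, 4.0000)
after link 2: o_2 = (6.6160, 0.7990, 6.5000)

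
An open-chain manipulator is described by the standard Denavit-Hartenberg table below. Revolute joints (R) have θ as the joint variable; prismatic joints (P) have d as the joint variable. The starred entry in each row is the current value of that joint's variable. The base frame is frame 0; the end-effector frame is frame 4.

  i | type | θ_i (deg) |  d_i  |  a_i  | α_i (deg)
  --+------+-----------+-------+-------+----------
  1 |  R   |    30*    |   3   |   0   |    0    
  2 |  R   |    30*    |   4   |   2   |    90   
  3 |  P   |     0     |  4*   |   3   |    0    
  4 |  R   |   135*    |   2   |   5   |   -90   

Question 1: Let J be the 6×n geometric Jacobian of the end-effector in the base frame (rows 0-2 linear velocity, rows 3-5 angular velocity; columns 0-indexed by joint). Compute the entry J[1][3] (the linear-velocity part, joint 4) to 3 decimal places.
-3.062

axis z_3 = (0.8660,-0.5000,0.0000); lever o_n−o_3 = (-0.0357,-4.0619,3.5355)
cross product → J_v[:, 3] = (-1.7678,-3.0619,-3.5355)
J_ω[:, 3] = z_3
entry J[1][3] = -3.0619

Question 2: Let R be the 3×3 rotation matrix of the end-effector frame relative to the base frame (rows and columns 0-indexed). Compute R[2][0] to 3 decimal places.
0.707

End-effector x-axis (col 0 of R) = (-0.3536,-0.6124,0.7071)
R[2][0] = 0.7071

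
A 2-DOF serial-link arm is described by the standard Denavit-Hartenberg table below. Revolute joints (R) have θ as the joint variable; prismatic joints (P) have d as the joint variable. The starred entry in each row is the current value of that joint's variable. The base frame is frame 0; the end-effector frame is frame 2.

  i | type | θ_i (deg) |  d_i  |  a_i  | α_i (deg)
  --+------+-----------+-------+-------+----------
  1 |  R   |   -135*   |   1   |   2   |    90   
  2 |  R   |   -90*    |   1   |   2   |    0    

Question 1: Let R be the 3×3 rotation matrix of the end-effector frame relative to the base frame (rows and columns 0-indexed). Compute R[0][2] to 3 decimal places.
-0.707

End-effector z-axis (col 2 of R) = (-0.7071,0.7071,0.0000)
R[0][2] = -0.7071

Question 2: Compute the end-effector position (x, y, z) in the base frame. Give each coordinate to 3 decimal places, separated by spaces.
after link 1: o_1 = (-1.4142, -1.4142, 1.0000)
after link 2: o_2 = (-2.1213, -0.7071, -1.0000)

-2.121 -0.707 -1.000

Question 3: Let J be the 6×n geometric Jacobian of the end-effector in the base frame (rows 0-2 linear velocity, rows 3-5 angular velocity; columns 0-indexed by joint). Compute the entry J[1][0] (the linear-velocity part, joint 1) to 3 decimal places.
-2.121

axis z_0 = ẑ; lever o_n−o_0 = (-2.1213,-0.7071,-1.0000)
cross product → J_v[:, 0] = (0.7071,-2.1213,0.0000)
J_ω[:, 0] = z_0
entry J[1][0] = -2.1213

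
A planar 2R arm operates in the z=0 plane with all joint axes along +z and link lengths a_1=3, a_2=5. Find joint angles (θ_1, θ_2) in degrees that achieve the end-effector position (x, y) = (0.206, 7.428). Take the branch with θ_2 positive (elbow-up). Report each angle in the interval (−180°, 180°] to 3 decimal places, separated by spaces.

cos θ_2 = (55.2176−3²−5²)/(2·3·5) = 0.7073; θ_2 = 44.9881° (elbow-up)
β = atan2(7.4280,0.2060) = 88.4114°; ψ = atan2(3.5348,6.5363) = 28.4044°
θ_1 = β − ψ = 60.0070°

60.007 44.988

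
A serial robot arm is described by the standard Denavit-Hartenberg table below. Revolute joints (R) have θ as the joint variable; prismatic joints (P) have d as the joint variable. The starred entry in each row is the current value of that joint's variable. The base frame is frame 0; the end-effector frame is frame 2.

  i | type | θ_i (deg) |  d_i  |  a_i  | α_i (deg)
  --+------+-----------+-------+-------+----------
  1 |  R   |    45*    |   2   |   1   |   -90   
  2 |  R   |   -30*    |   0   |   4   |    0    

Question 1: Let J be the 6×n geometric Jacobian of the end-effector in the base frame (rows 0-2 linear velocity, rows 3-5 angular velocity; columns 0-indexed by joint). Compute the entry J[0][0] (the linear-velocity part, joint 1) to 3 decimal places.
-3.157

axis z_0 = ẑ; lever o_n−o_0 = (3.1566,3.1566,4.0000)
cross product → J_v[:, 0] = (-3.1566,3.1566,0.0000)
J_ω[:, 0] = z_0
entry J[0][0] = -3.1566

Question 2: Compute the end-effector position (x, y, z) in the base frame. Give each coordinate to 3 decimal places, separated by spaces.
3.157 3.157 4.000

after link 1: o_1 = (0.7071, 0.7071, 2.0000)
after link 2: o_2 = (3.1566, 3.1566, 4.0000)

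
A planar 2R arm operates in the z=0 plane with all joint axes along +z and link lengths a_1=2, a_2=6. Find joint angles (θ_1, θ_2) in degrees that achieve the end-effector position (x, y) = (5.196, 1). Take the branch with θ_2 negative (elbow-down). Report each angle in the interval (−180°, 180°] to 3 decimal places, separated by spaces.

111.792 -120.004

cos θ_2 = (27.9984−2²−6²)/(2·2·6) = -0.5001; θ_2 = -120.0044° (elbow-down)
β = atan2(1.0000,5.1960) = 10.8937°; ψ = atan2(-5.1959,-1.0004) = -100.8981°
θ_1 = β − ψ = 111.7918°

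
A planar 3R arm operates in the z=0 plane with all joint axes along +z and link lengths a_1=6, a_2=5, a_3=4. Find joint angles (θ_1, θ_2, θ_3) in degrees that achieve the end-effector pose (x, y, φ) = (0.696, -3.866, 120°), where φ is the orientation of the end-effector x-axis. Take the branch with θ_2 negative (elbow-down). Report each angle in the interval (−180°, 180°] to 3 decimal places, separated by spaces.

-30.001 -90.001 -119.998

wrist centre = target − a_3·(cos φ, sin φ) = (2.6960, -7.3301)
cos θ_2 = (60.9988−6²−5²)/(2·6·5) = -0.0000; θ_2 = -90.0011° (elbow-down)
β = atan2(-7.3301,2.6960) = -69.8066°; ψ = atan2(-5.0000,5.9999) = -39.8060°
θ_1 = β − ψ = -30.0005°
θ_3 = φ − θ_1 − θ_2 = -119.9983° (wrapped to (-180°,180°])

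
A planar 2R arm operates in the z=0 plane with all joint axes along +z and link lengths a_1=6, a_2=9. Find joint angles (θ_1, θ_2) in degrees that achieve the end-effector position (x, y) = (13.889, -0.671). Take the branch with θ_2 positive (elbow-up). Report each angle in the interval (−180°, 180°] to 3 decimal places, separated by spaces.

cos θ_2 = (193.3546−6²−9²)/(2·6·9) = 0.7070; θ_2 = 45.0097° (elbow-up)
β = atan2(-0.6710,13.8890) = -2.7659°; ψ = atan2(6.3650,12.3629) = 27.2417°
θ_1 = β − ψ = -30.0076°

-30.008 45.010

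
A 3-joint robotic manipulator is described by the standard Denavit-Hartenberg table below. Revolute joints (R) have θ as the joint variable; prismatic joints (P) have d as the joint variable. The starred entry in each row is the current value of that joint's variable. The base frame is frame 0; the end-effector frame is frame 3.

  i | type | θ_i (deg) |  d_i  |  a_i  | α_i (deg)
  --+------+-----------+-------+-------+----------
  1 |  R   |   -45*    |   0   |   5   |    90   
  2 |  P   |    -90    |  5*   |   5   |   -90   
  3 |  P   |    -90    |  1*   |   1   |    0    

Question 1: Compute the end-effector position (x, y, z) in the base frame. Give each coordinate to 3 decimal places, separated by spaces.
after link 1: o_1 = (3.5355, -3.5355, 0.0000)
after link 2: o_2 = (0.0000, -7.0711, -5.0000)
after link 3: o_3 = (0.0000, -8.4853, -5.0000)

0.000 -8.485 -5.000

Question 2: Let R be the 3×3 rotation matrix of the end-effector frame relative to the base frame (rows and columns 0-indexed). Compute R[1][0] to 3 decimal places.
-0.707

End-effector x-axis (col 0 of R) = (-0.7071,-0.7071,0.0000)
R[1][0] = -0.7071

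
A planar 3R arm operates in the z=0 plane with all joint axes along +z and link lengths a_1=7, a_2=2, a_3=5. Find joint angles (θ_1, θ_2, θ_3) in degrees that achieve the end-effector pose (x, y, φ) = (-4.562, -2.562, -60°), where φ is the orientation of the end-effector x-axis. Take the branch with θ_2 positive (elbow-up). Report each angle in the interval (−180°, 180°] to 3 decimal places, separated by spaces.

149.998 90.004 59.998

wrist centre = target − a_3·(cos φ, sin φ) = (-7.0620, 1.7681)
cos θ_2 = (52.9981−7²−2²)/(2·7·2) = -0.0001; θ_2 = 90.0039° (elbow-up)
β = atan2(1.7681,-7.0620) = 165.9437°; ψ = atan2(2.0000,6.9999) = 15.9457°
θ_1 = β − ψ = 149.9980°
θ_3 = φ − θ_1 − θ_2 = 59.9981° (wrapped to (-180°,180°])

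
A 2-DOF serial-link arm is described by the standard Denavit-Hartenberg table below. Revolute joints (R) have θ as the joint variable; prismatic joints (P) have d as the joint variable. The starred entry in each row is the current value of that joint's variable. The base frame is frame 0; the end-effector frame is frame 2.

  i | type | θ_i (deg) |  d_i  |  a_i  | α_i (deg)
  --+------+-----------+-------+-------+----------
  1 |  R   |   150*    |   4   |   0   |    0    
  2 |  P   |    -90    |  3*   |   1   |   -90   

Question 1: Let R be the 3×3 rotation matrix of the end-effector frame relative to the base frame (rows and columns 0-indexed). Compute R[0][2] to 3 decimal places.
-0.866

End-effector z-axis (col 2 of R) = (-0.8660,0.5000,0.0000)
R[0][2] = -0.8660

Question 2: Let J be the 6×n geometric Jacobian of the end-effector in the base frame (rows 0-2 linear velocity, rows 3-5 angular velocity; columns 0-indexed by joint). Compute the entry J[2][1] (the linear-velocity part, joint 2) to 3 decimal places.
1.000

prismatic axis z_1 = (0.0000,0.0000,1.0000)
J_v[:, 1] = z_1; J_ω[:, 1] = (0,0,0)
entry J[2][1] = 1.0000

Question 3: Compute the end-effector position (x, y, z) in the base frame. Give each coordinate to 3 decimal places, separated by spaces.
0.500 0.866 7.000

after link 1: o_1 = (0.0000, 0.0000, 4.0000)
after link 2: o_2 = (0.5000, 0.8660, 7.0000)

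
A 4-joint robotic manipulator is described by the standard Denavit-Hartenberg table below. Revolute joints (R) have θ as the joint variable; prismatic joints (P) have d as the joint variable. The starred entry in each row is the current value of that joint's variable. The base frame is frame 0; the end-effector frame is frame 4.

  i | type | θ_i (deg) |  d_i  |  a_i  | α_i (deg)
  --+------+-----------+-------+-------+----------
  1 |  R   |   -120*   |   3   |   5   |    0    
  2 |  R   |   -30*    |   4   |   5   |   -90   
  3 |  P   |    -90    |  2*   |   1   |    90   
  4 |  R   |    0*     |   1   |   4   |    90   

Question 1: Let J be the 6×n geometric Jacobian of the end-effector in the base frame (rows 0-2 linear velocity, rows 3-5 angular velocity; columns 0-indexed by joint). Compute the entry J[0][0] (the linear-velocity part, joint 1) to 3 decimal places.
axis z_0 = ẑ; lever o_n−o_0 = (-4.9641,-8.0622,12.0000)
cross product → J_v[:, 0] = (8.0622,-4.9641,0.0000)
J_ω[:, 0] = z_0
entry J[0][0] = 8.0622

8.062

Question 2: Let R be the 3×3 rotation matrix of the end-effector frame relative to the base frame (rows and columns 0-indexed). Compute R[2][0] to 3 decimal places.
End-effector x-axis (col 0 of R) = (-0.0000,0.0000,1.0000)
R[2][0] = 1.0000

1.000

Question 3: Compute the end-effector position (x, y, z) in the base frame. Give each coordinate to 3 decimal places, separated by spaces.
after link 1: o_1 = (-2.5000, -4.3301, 3.0000)
after link 2: o_2 = (-6.8301, -6.8301, 7.0000)
after link 3: o_3 = (-5.8301, -8.5622, 8.0000)
after link 4: o_4 = (-4.9641, -8.0622, 12.0000)

-4.964 -8.062 12.000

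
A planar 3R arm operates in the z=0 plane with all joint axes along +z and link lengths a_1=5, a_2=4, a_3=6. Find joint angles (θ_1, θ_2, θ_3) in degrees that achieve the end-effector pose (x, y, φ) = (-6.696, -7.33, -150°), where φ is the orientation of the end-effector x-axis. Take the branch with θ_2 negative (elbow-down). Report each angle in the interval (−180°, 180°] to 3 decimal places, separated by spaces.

wrist centre = target − a_3·(cos φ, sin φ) = (-1.4998, -4.3300)
cos θ_2 = (20.9984−5²−4²)/(2·5·4) = -0.5000; θ_2 = -120.0026° (elbow-down)
β = atan2(-4.3300,-1.4998) = -109.1053°; ψ = atan2(-3.4640,2.9998) = -49.1073°
θ_1 = β − ψ = -59.9980°
θ_3 = φ − θ_1 − θ_2 = 30.0006° (wrapped to (-180°,180°])

-59.998 -120.003 30.001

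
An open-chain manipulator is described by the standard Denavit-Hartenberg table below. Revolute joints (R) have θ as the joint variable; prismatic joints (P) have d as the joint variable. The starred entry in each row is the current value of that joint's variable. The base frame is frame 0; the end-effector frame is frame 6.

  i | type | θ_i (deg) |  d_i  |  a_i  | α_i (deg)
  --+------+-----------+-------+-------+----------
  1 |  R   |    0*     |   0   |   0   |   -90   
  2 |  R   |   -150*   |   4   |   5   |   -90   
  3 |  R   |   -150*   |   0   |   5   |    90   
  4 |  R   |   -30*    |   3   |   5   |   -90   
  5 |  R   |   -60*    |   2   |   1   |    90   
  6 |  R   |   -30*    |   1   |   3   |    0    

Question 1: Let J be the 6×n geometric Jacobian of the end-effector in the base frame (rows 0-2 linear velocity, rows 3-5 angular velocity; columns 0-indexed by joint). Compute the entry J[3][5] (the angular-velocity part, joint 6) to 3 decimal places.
-0.129

axis z_5 = (-0.1295,-0.8080,0.5748); lever o_n−o_5 = (0.1518,-2.5691,-1.8376)
cross product → J_v[:, 5] = (2.9614,-0.1507,0.4553)
J_ω[:, 5] = z_5
entry J[3][5] = -0.1295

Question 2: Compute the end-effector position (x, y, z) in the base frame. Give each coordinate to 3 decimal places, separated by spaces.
5.059 3.464 -5.846

after link 1: o_1 = (0.0000, 0.0000, 0.0000)
after link 2: o_2 = (-4.3301, 4.0000, 2.5000)
after link 3: o_3 = (-0.5801, 6.5000, 0.3349)
after link 4: o_4 = (2.7165, 6.0670, -4.4551)
after link 5: o_5 = (4.9073, 6.0335, -4.0087)
after link 6: o_6 = (5.0591, 3.4644, -5.8463)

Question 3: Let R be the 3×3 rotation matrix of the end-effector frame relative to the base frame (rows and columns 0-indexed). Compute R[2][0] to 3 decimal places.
-0.804

End-effector x-axis (col 0 of R) = (0.0938,-0.5870,-0.8041)
R[2][0] = -0.8041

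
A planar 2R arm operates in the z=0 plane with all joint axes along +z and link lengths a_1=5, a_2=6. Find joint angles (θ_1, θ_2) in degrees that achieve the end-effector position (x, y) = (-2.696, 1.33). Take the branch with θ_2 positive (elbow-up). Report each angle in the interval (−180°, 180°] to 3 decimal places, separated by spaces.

59.998 150.002

cos θ_2 = (9.0373−5²−6²)/(2·5·6) = -0.8660; θ_2 = 150.0022° (elbow-up)
β = atan2(1.3300,-2.6960) = 153.7418°; ψ = atan2(2.9998,-0.1963) = 93.7434°
θ_1 = β − ψ = 59.9984°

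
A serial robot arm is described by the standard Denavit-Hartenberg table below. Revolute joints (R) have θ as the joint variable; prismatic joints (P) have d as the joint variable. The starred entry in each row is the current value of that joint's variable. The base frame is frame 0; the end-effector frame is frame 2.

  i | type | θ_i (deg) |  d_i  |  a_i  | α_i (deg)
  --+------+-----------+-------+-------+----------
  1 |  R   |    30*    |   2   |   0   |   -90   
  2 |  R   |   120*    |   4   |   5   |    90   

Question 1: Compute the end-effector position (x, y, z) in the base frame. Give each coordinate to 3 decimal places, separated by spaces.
after link 1: o_1 = (0.0000, 0.0000, 2.0000)
after link 2: o_2 = (-4.1651, 2.2141, -2.3301)

-4.165 2.214 -2.330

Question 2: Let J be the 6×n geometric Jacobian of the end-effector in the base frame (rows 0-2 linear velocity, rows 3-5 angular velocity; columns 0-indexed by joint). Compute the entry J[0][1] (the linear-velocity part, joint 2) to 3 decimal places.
axis z_1 = (-0.5000,0.8660,0.0000); lever o_n−o_1 = (-4.1651,2.2141,-4.3301)
cross product → J_v[:, 1] = (-3.7500,-2.1651,2.5000)
J_ω[:, 1] = z_1
entry J[0][1] = -3.7500

-3.750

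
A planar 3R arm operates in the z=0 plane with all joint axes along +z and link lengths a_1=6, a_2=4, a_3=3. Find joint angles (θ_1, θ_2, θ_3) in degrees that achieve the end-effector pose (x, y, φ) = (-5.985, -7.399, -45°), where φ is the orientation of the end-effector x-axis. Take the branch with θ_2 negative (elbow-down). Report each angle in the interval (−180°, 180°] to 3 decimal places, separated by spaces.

-134.998 -30.007 120.005

wrist centre = target − a_3·(cos φ, sin φ) = (-8.1063, -5.2777)
cos θ_2 = (93.5663−6²−4²)/(2·6·4) = 0.8660; θ_2 = -30.0069° (elbow-down)
β = atan2(-5.2777,-8.1063) = -146.9336°; ψ = atan2(-2.0004,9.4639) = -11.9352°
θ_1 = β − ψ = -134.9984°
θ_3 = φ − θ_1 − θ_2 = 120.0053° (wrapped to (-180°,180°])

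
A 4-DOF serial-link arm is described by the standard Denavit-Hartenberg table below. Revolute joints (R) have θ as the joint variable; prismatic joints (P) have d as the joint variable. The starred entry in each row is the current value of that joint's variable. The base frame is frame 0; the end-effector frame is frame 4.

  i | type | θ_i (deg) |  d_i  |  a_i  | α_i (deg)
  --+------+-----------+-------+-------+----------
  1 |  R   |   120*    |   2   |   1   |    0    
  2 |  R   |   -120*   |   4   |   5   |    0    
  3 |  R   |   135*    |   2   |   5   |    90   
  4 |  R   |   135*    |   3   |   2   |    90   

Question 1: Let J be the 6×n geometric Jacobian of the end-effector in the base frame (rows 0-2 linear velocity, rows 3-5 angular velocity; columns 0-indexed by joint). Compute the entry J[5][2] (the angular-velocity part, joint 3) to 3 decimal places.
axis z_2 = (0.0000,0.0000,1.0000); lever o_n−o_2 = (-0.4142,4.6569,3.4142)
cross product → J_v[:, 2] = (-4.6569,-0.4142,0.0000)
J_ω[:, 2] = z_2
entry J[5][2] = 1.0000

1.000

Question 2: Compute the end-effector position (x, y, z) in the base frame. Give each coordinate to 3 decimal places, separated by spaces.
after link 1: o_1 = (-0.5000, 0.8660, 2.0000)
after link 2: o_2 = (4.5000, 0.8660, 6.0000)
after link 3: o_3 = (0.9645, 4.4016, 8.0000)
after link 4: o_4 = (4.0858, 5.5229, 9.4142)

4.086 5.523 9.414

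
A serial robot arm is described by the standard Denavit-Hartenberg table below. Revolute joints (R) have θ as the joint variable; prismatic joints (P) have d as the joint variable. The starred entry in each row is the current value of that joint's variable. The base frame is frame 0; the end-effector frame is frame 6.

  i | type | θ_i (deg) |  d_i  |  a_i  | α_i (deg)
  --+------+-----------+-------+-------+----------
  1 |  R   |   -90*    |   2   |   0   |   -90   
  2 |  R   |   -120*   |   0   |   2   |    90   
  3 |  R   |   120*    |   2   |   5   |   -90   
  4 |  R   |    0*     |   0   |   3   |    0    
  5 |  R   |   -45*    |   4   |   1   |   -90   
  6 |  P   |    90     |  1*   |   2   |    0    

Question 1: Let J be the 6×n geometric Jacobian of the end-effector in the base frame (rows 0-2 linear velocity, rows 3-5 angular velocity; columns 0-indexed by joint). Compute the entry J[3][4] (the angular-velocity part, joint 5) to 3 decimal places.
-0.500

axis z_4 = (-0.5000,-0.4330,-0.7500); lever o_n−o_4 = (0.2247,-1.2196,-2.1124)
cross product → J_v[:, 4] = (-0.0000,-1.2247,0.7071)
J_ω[:, 4] = z_4
entry J[3][4] = -0.5000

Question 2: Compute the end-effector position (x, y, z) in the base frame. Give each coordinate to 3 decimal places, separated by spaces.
7.153 -0.488 -2.844

after link 1: o_1 = (0.0000, 0.0000, 2.0000)
after link 2: o_2 = (-0.0000, 1.0000, 3.7321)
after link 3: o_3 = (4.3301, 1.4821, 0.5670)
after link 4: o_4 = (6.9282, 0.7321, -0.7321)
after link 5: o_5 = (5.5406, -0.5644, -4.3918)
after link 6: o_6 = (7.1529, -0.4875, -2.8444)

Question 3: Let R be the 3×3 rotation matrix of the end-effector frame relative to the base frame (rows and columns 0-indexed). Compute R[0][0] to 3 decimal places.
End-effector x-axis (col 0 of R) = (0.5000,0.4330,0.7500)
R[0][0] = 0.5000

0.500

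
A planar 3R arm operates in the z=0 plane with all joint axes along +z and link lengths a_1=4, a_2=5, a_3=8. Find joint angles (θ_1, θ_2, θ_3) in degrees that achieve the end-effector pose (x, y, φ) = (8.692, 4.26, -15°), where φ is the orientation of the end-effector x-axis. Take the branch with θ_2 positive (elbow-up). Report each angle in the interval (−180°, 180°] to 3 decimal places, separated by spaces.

30.002 89.991 -134.993

wrist centre = target − a_3·(cos φ, sin φ) = (0.9646, 6.3306)
cos θ_2 = (41.0063−4²−5²)/(2·4·5) = 0.0002; θ_2 = 89.9909° (elbow-up)
β = atan2(6.3306,0.9646) = 81.3364°; ψ = atan2(5.0000,4.0008) = 51.3347°
θ_1 = β − ψ = 30.0018°
θ_3 = φ − θ_1 − θ_2 = -134.9927° (wrapped to (-180°,180°])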